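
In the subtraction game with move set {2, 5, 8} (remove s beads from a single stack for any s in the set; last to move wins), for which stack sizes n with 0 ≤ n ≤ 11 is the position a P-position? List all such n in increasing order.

0, 1, 4, 7, 10, 11

Grundy values for subtraction set {2, 5, 8}:
k:     0  1  2  3  4  5  6  7  8  9 10 11
g(k):  0  0  1  1  0  2  1  0  2  1  0  0
The P-positions (g = 0) in 0..11 are 0, 1, 4, 7, 10, 11.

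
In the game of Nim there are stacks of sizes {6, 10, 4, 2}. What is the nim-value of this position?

10

Write each in binary and XOR column by column:
  0110  (6)
  1010  (10)
  0100  (4)
  0010  (2)
  ----
  1010  (10)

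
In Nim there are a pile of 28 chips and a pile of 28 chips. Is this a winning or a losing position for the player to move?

Losing position

Nim-sum: 28 ⊕ 28 = 0.
The nim-sum is 0, so this is a P-position: the player to move is in a losing position under optimal play.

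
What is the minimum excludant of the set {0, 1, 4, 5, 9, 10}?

2

The values 0, 1 are all present; 2 is the first non-negative integer missing from the set.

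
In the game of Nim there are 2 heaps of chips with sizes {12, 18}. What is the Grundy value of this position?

30

Bitwise XOR of the heap sizes:
  01100  (12)
  10010  (18)
  -----
  11110  (30)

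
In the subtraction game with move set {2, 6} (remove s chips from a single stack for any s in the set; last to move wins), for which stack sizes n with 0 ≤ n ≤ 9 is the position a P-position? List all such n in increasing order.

0, 1, 4, 5, 8, 9

Compute g(0), g(1), … for moves {2, 6}:
g(0) = mex{} = 0
g(1) = mex{} = 0
g(2) = mex{0} = 1
g(3) = mex{0} = 1
g(4) = mex{1} = 0
g(5) = mex{1} = 0
g(6) = mex{0} = 1
g(7) = mex{0} = 1
g(8) = mex{1} = 0
g(9) = mex{1} = 0
The P-positions (g = 0) in 0..9 are 0, 1, 4, 5, 8, 9.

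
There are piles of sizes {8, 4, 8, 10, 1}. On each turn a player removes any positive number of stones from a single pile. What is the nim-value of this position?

Compute the nim-sum pairwise:
8 ^ 4 = 12
12 ^ 8 = 4
4 ^ 10 = 14
14 ^ 1 = 15

15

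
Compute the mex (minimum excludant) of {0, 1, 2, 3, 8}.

4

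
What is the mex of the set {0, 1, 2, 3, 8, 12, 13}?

The values 0, 1, 2, 3 are all present; 4 is the first non-negative integer missing from the set.

4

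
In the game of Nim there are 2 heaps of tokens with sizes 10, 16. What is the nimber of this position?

Nim-sum: 10 XOR 16 = 26.

26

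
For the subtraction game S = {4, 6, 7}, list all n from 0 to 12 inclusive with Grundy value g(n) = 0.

Build the Grundy sequence with g(k) = mex{g(k−s) : s ∈ {4, 6, 7}, s ≤ k}:
g(0) = mex{} = 0
g(1) = mex{} = 0
g(2) = mex{} = 0
g(3) = mex{} = 0
g(4) = mex{0} = 1
g(5) = mex{0} = 1
g(6) = mex{0} = 1
g(7) = mex{0} = 1
g(8) = mex{0,1} = 2
g(9) = mex{0,1} = 2
g(10) = mex{0,1} = 2
g(11) = mex{1} = 0
g(12) = mex{1,2} = 0
The P-positions (g = 0) in 0..12 are 0, 1, 2, 3, 11, 12.

0, 1, 2, 3, 11, 12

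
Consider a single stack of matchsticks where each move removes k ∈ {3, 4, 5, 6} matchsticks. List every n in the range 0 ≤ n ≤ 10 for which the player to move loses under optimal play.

Build the Grundy sequence with g(k) = mex{g(k−s) : s ∈ {3, 4, 5, 6}, s ≤ k}:
k:     0  1  2  3  4  5  6  7  8  9 10
g(k):  0  0  0  1  1  1  2  2  2  0  0
The P-positions (g = 0) in 0..10 are 0, 1, 2, 9, 10.

0, 1, 2, 9, 10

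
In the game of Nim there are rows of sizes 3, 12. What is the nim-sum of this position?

15

Nim-sum: 3 XOR 12 = 15.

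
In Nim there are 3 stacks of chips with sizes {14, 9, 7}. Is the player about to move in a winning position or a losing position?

Losing position

Write each in binary and XOR column by column:
  1110  (14)
  1001  (9)
  0111  (7)
  ----
  0000  (0)
The nim-sum is 0, so this is a P-position: the player to move is in a losing position under optimal play.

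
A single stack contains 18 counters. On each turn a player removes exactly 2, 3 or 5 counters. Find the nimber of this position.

Compute g(0), g(1), … for moves {2, 3, 5}:
k:     0  1  2  3  4  5  6  7  8  9 10 11 12 13 14 15 16 17 18
g(k):  0  0  1  1  2  2  3  0  0  1  1  2  2  3  0  0  1  1  2
So g(18) = 2.

2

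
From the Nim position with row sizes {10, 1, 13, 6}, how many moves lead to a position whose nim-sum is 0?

Compute the nim-sum pairwise:
10 ^ 1 = 11
11 ^ 13 = 6
6 ^ 6 = 0
The nim-sum is already 0, so every move leaves a nonzero nim-sum — there are no winning moves.

0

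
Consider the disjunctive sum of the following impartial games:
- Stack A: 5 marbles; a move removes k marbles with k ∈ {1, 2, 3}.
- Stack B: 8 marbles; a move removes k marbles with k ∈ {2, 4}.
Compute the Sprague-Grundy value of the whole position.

0

Build the Grundy sequence for stack A with g(k) = mex{g(k−s) : s ∈ {1, 2, 3}, s ≤ k}:
g(0) = mex{} = 0
g(1) = mex{0} = 1
g(2) = mex{0,1} = 2
g(3) = mex{0,1,2} = 3
g(4) = mex{1,2,3} = 0
g(5) = mex{0,2,3} = 1
So g(5) = 1.
For stack B, compute g(0), g(1), … with moves {2, 4}:
g(0) = mex{} = 0
g(1) = mex{} = 0
g(2) = mex{0} = 1
g(3) = mex{0} = 1
g(4) = mex{0,1} = 2
g(5) = mex{0,1} = 2
g(6) = mex{1,2} = 0
g(7) = mex{1,2} = 0
g(8) = mex{0,2} = 1
So g(8) = 1.
By the Sprague-Grundy theorem, the Grundy value of a sum of independent games is the XOR of the component values.
Combined value = 1 ⊕ 1 = 0.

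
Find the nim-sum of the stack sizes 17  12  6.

Nim-sum: 17 ^ 12 ^ 6 = 27.

27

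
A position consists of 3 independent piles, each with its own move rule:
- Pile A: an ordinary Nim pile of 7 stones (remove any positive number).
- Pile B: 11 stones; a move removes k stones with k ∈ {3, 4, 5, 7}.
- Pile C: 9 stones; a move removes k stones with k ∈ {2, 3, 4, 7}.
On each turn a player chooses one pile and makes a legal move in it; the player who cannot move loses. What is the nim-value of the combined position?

3

Pile A is a plain Nim pile of size 7, so its Grundy value is 7.
Build the Grundy sequence for pile B with g(k) = mex{g(k−s) : s ∈ {3, 4, 5, 7}, s ≤ k}:
g(0) = mex{} = 0
g(1) = mex{} = 0
g(2) = mex{} = 0
g(3) = mex{0} = 1
g(4) = mex{0} = 1
g(5) = mex{0} = 1
g(6) = mex{0,1} = 2
g(7) = mex{0,1} = 2
g(8) = mex{0,1} = 2
g(9) = mex{0,1,2} = 3
g(10) = mex{1,2} = 0
g(11) = mex{1,2} = 0
So g(11) = 0.
Build the Grundy sequence for pile C with g(k) = mex{g(k−s) : s ∈ {2, 3, 4, 7}, s ≤ k}:
k:     0  1  2  3  4  5  6  7  8  9
g(k):  0  0  1  1  2  2  0  3  1  4
So g(9) = 4.
The value of a disjunctive sum is the nim-sum of the parts.
Combined value = 7 XOR 0 XOR 4 = 3.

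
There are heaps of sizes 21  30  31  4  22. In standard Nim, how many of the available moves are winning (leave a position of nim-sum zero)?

5

Compute the nim-sum pairwise:
21 ⊕ 30 = 11
11 ⊕ 31 = 20
20 ⊕ 4 = 16
16 ⊕ 22 = 6
The overall nim-sum is X = 6. A heap of size p has a winning move iff p XOR X < p (reduce it to p XOR X).
  21: 21 XOR 6 = 19 < 21 — winning move (to 19).
  30: 30 XOR 6 = 24 < 30 — winning move (to 24).
  31: 31 XOR 6 = 25 < 31 — winning move (to 25).
  4: 4 XOR 6 = 2 < 4 — winning move (to 2).
  22: 22 XOR 6 = 16 < 22 — winning move (to 16).
That gives 5 winning moves.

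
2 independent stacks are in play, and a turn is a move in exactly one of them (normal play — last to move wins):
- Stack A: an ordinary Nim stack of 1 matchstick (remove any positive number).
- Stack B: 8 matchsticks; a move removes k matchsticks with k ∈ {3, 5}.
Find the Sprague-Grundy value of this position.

1

Stack A is a plain Nim stack of size 1, so its Grundy value is 1.
Build the Grundy sequence for stack B with g(k) = mex{g(k−s) : s ∈ {3, 5}, s ≤ k}:
k:     0  1  2  3  4  5  6  7  8
g(k):  0  0  0  1  1  1  2  2  0
So g(8) = 0.
The value of a disjunctive sum is the nim-sum of the parts.
Combined value = 1 XOR 0 = 1.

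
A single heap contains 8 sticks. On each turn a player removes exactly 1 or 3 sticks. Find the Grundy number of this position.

0

Compute g(0), g(1), … for moves {1, 3}:
g(0) = mex{} = 0
g(1) = mex{0} = 1
g(2) = mex{1} = 0
g(3) = mex{0} = 1
g(4) = mex{1} = 0
g(5) = mex{0} = 1
g(6) = mex{1} = 0
g(7) = mex{0} = 1
g(8) = mex{1} = 0
So g(8) = 0.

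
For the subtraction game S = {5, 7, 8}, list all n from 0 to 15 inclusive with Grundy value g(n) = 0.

0, 1, 2, 3, 4, 13, 14, 15

Compute g(0), g(1), … for moves {5, 7, 8}:
k:     0  1  2  3  4  5  6  7  8  9 10 11 12 13 14 15
g(k):  0  0  0  0  0  1  1  1  1  1  2  2  2  0  0  0
The P-positions (g = 0) in 0..15 are 0, 1, 2, 3, 4, 13, 14, 15.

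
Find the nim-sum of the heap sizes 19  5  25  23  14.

22

Compute the nim-sum pairwise:
19 ⊕ 5 = 22
22 ⊕ 25 = 15
15 ⊕ 23 = 24
24 ⊕ 14 = 22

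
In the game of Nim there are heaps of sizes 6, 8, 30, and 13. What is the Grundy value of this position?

Nim-sum: 6 XOR 8 XOR 30 XOR 13 = 29.

29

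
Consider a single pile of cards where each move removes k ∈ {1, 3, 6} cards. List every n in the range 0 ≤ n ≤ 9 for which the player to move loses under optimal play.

0, 2, 4, 9

Grundy values for subtraction set {1, 3, 6}:
g(0) = mex{} = 0
g(1) = mex{0} = 1
g(2) = mex{1} = 0
g(3) = mex{0} = 1
g(4) = mex{1} = 0
g(5) = mex{0} = 1
g(6) = mex{0,1} = 2
g(7) = mex{0,1,2} = 3
g(8) = mex{0,1,3} = 2
g(9) = mex{1,2} = 0
The P-positions (g = 0) in 0..9 are 0, 2, 4, 9.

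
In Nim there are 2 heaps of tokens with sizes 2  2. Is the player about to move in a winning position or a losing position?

In binary:
  10  (2)
  10  (2)
  --
  00  (0)
The nim-sum is 0, so this is a P-position: the player to move is in a losing position under optimal play.

Losing position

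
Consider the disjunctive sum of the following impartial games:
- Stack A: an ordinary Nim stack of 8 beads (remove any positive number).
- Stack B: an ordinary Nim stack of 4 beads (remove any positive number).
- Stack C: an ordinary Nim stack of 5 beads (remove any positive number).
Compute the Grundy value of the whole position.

9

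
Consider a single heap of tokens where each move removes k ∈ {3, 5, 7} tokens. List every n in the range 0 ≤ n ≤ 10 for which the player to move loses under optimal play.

0, 1, 2, 10

Grundy values for subtraction set {3, 5, 7}:
g(0) = mex{} = 0
g(1) = mex{} = 0
g(2) = mex{} = 0
g(3) = mex{0} = 1
g(4) = mex{0} = 1
g(5) = mex{0} = 1
g(6) = mex{0,1} = 2
g(7) = mex{0,1} = 2
g(8) = mex{0,1} = 2
g(9) = mex{0,1,2} = 3
g(10) = mex{1,2} = 0
The P-positions (g = 0) in 0..10 are 0, 1, 2, 10.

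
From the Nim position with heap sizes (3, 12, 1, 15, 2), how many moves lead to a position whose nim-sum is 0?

Nim-sum: 3 ^ 12 ^ 1 ^ 15 ^ 2 = 3.
The overall nim-sum is X = 3. A heap of size p has a winning move iff p XOR X < p (reduce it to p XOR X).
  3: 3 XOR 3 = 0 < 3 — winning move (to 0).
  12: 12 XOR 3 = 15 ≥ 12 — no move.
  1: 1 XOR 3 = 2 ≥ 1 — no move.
  15: 15 XOR 3 = 12 < 15 — winning move (to 12).
  2: 2 XOR 3 = 1 < 2 — winning move (to 1).
That gives 3 winning moves.

3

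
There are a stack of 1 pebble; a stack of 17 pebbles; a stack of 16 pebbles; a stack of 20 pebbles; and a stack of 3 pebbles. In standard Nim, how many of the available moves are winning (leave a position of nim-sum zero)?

3

Compute the nim-sum pairwise:
1 ⊕ 17 = 16
16 ⊕ 16 = 0
0 ⊕ 20 = 20
20 ⊕ 3 = 23
The overall nim-sum is X = 23. A stack of size p has a winning move iff p XOR X < p (reduce it to p XOR X).
  1: 1 XOR 23 = 22 ≥ 1 — no move.
  17: 17 XOR 23 = 6 < 17 — winning move (to 6).
  16: 16 XOR 23 = 7 < 16 — winning move (to 7).
  20: 20 XOR 23 = 3 < 20 — winning move (to 3).
  3: 3 XOR 23 = 20 ≥ 3 — no move.
That gives 3 winning moves.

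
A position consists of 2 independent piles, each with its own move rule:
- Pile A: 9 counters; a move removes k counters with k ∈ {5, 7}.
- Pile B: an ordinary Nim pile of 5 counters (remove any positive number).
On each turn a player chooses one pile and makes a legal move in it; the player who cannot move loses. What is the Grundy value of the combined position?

4

For pile A, compute g(0), g(1), … with moves {5, 7}:
k:     0  1  2  3  4  5  6  7  8  9
g(k):  0  0  0  0  0  1  1  1  1  1
So g(9) = 1.
Pile B is a plain Nim pile of size 5, so its Grundy value is 5.
The value of a disjunctive sum is the nim-sum of the parts.
Combined value = 1 XOR 5 = 4.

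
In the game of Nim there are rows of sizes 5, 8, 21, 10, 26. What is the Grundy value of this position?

Nim-sum: 5 XOR 8 XOR 21 XOR 10 XOR 26 = 8.

8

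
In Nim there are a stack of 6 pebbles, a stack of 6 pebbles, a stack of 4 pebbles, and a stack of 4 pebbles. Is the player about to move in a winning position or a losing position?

Losing position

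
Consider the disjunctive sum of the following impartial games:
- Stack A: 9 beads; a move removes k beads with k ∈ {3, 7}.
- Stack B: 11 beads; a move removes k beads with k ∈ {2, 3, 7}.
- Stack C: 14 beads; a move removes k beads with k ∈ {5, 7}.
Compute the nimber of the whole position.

1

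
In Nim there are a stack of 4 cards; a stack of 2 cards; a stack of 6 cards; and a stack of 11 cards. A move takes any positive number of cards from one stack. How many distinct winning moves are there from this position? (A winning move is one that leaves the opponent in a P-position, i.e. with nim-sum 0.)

In binary:
  0100  (4)
  0010  (2)
  0110  (6)
  1011  (11)
  ----
  1011  (11)
The overall nim-sum is X = 11. A stack of size p has a winning move iff p XOR X < p (reduce it to p XOR X).
  4: 4 XOR 11 = 15 ≥ 4 — no move.
  2: 2 XOR 11 = 9 ≥ 2 — no move.
  6: 6 XOR 11 = 13 ≥ 6 — no move.
  11: 11 XOR 11 = 0 < 11 — winning move (to 0).
That gives 1 winning move.

1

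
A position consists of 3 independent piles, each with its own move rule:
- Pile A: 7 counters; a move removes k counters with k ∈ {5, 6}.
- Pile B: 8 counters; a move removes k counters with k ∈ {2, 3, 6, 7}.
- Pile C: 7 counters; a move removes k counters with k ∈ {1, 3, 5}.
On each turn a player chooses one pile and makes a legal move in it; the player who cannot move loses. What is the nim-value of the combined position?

2

For pile A, compute g(0), g(1), … with moves {5, 6}:
k:     0  1  2  3  4  5  6  7
g(k):  0  0  0  0  0  1  1  1
So g(7) = 1.
Grundy values for pile B (subtraction set {2, 3, 6, 7}):
k:     0  1  2  3  4  5  6  7  8
g(k):  0  0  1  1  2  0  3  1  2
So g(8) = 2.
Build the Grundy sequence for pile C with g(k) = mex{g(k−s) : s ∈ {1, 3, 5}, s ≤ k}:
g(0) = mex{} = 0
g(1) = mex{0} = 1
g(2) = mex{1} = 0
g(3) = mex{0} = 1
g(4) = mex{1} = 0
g(5) = mex{0} = 1
g(6) = mex{1} = 0
g(7) = mex{0} = 1
So g(7) = 1.
By the Sprague-Grundy theorem, the Grundy value of a sum of independent games is the XOR of the component values.
Combined value = 1 XOR 2 XOR 1 = 2.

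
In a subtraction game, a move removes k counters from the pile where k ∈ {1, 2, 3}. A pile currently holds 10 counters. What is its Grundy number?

2

Compute g(0), g(1), … for moves {1, 2, 3}:
g(0) = mex{} = 0
g(1) = mex{0} = 1
g(2) = mex{0,1} = 2
g(3) = mex{0,1,2} = 3
g(4) = mex{1,2,3} = 0
g(5) = mex{0,2,3} = 1
g(6) = mex{0,1,3} = 2
g(7) = mex{0,1,2} = 3
g(8) = mex{1,2,3} = 0
g(9) = mex{0,2,3} = 1
g(10) = mex{0,1,3} = 2
So g(10) = 2.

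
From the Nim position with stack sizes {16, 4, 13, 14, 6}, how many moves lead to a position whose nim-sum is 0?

1

Write each in binary and XOR column by column:
  10000  (16)
  00100  (4)
  01101  (13)
  01110  (14)
  00110  (6)
  -----
  10001  (17)
The overall nim-sum is X = 17. A stack of size p has a winning move iff p XOR X < p (reduce it to p XOR X).
  16: 16 XOR 17 = 1 < 16 — winning move (to 1).
  4: 4 XOR 17 = 21 ≥ 4 — no move.
  13: 13 XOR 17 = 28 ≥ 13 — no move.
  14: 14 XOR 17 = 31 ≥ 14 — no move.
  6: 6 XOR 17 = 23 ≥ 6 — no move.
That gives 1 winning move.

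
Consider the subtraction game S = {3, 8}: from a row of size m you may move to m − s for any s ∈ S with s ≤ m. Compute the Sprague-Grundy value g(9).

1

Grundy values for subtraction set {3, 8}:
k:     0  1  2  3  4  5  6  7  8  9
g(k):  0  0  0  1  1  1  0  0  2  1
So g(9) = 1.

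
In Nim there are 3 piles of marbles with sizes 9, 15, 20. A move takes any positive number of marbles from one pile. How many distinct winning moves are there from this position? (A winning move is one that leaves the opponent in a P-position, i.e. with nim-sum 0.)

1

Compute the nim-sum pairwise:
9 ⊕ 15 = 6
6 ⊕ 20 = 18
The overall nim-sum is X = 18. A pile of size p has a winning move iff p XOR X < p (reduce it to p XOR X).
  9: 9 XOR 18 = 27 ≥ 9 — no move.
  15: 15 XOR 18 = 29 ≥ 15 — no move.
  20: 20 XOR 18 = 6 < 20 — winning move (to 6).
That gives 1 winning move.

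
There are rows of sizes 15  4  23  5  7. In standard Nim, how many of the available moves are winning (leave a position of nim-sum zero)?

1

Nim-sum: 15 ⊕ 4 ⊕ 23 ⊕ 5 ⊕ 7 = 30.
The overall nim-sum is X = 30. A row of size p has a winning move iff p XOR X < p (reduce it to p XOR X).
  15: 15 XOR 30 = 17 ≥ 15 — no move.
  4: 4 XOR 30 = 26 ≥ 4 — no move.
  23: 23 XOR 30 = 9 < 23 — winning move (to 9).
  5: 5 XOR 30 = 27 ≥ 5 — no move.
  7: 7 XOR 30 = 25 ≥ 7 — no move.
That gives 1 winning move.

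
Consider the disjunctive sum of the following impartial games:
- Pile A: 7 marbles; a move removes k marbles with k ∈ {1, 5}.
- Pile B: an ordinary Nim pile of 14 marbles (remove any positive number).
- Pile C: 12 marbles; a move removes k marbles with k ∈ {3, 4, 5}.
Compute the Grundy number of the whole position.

Grundy values for pile A (subtraction set {1, 5}):
k:     0  1  2  3  4  5  6  7
g(k):  0  1  0  1  0  1  0  1
So g(7) = 1.
Pile B is a plain Nim pile of size 14, so its Grundy value is 14.
Grundy values for pile C (subtraction set {3, 4, 5}):
k:     0  1  2  3  4  5  6  7  8  9 10 11 12
g(k):  0  0  0  1  1  1  2  2  0  0  0  1  1
So g(12) = 1.
The value of a disjunctive sum is the nim-sum of the parts.
Combined value = 1 ⊕ 14 ⊕ 1 = 14.

14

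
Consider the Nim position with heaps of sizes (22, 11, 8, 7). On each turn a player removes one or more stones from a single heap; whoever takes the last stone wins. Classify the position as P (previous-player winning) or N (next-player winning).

N-position

Write each in binary and XOR column by column:
  10110  (22)
  01011  (11)
  01000  (8)
  00111  (7)
  -----
  10010  (18)
The nim-sum is 18 ≠ 0, so this is an N-position: the player to move can win.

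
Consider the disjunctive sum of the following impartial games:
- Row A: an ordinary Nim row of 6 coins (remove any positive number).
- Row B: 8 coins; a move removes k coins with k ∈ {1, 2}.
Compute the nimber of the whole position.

Row A is a plain Nim row of size 6, so its Grundy value is 6.
For row B, compute g(0), g(1), … with moves {1, 2}:
k:     0  1  2  3  4  5  6  7  8
g(k):  0  1  2  0  1  2  0  1  2
So g(8) = 2.
The value of a disjunctive sum is the nim-sum of the parts.
Combined value = 6 XOR 2 = 4.

4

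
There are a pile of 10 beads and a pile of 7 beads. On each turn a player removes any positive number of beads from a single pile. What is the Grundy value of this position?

13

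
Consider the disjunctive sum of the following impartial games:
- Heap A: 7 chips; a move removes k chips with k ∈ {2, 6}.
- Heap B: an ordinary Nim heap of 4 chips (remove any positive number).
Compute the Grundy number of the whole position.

5

Grundy values for heap A (subtraction set {2, 6}):
k:     0  1  2  3  4  5  6  7
g(k):  0  0  1  1  0  0  1  1
So g(7) = 1.
Heap B is a plain Nim heap of size 4, so its Grundy value is 4.
By the Sprague-Grundy theorem, the Grundy value of a sum of independent games is the XOR of the component values.
Combined value = 1 ⊕ 4 = 5.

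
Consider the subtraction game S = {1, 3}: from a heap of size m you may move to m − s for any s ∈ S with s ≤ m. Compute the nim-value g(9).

1

Grundy values for subtraction set {1, 3}:
k:     0  1  2  3  4  5  6  7  8  9
g(k):  0  1  0  1  0  1  0  1  0  1
So g(9) = 1.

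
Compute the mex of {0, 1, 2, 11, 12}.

3

The values 0, 1, 2 are all present; 3 is the first non-negative integer missing from the set.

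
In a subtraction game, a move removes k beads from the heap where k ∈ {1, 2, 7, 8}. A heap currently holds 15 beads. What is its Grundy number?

Grundy values for subtraction set {1, 2, 7, 8}:
k:     0  1  2  3  4  5  6  7  8  9 10 11 12 13 14 15
g(k):  0  1  2  0  1  2  0  1  2  0  1  2  0  1  2  0
So g(15) = 0.

0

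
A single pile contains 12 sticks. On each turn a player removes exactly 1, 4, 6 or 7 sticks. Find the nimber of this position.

Build the Grundy sequence with g(k) = mex{g(k−s) : s ∈ {1, 4, 6, 7}, s ≤ k}:
k:     0  1  2  3  4  5  6  7  8  9 10 11 12
g(k):  0  1  0  1  2  0  1  2  3  2  0  1  2
So g(12) = 2.

2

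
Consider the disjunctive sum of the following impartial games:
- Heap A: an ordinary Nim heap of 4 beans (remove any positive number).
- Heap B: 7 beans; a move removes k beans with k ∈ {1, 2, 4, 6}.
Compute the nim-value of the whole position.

0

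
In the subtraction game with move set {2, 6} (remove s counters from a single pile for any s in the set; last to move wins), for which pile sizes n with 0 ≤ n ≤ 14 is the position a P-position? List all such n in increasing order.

0, 1, 4, 5, 8, 9, 12, 13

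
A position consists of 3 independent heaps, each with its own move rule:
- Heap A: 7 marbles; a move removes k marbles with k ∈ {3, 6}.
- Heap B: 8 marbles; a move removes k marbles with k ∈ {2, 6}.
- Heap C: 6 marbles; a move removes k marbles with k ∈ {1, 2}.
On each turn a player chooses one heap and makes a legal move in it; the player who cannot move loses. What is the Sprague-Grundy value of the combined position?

For heap A, compute g(0), g(1), … with moves {3, 6}:
g(0) = mex{} = 0
g(1) = mex{} = 0
g(2) = mex{} = 0
g(3) = mex{0} = 1
g(4) = mex{0} = 1
g(5) = mex{0} = 1
g(6) = mex{0,1} = 2
g(7) = mex{0,1} = 2
So g(7) = 2.
Build the Grundy sequence for heap B with g(k) = mex{g(k−s) : s ∈ {2, 6}, s ≤ k}:
k:     0  1  2  3  4  5  6  7  8
g(k):  0  0  1  1  0  0  1  1  0
So g(8) = 0.
Grundy values for heap C (subtraction set {1, 2}):
g(0) = mex{} = 0
g(1) = mex{0} = 1
g(2) = mex{0,1} = 2
g(3) = mex{1,2} = 0
g(4) = mex{0,2} = 1
g(5) = mex{0,1} = 2
g(6) = mex{1,2} = 0
So g(6) = 0.
The value of a disjunctive sum is the nim-sum of the parts.
Combined value = 2 XOR 0 XOR 0 = 2.

2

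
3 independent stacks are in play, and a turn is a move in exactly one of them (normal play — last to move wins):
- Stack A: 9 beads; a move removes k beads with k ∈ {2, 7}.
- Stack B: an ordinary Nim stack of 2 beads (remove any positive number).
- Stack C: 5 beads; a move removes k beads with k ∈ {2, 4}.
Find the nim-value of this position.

For stack A, compute g(0), g(1), … with moves {2, 7}:
g(0) = mex{} = 0
g(1) = mex{} = 0
g(2) = mex{0} = 1
g(3) = mex{0} = 1
g(4) = mex{1} = 0
g(5) = mex{1} = 0
g(6) = mex{0} = 1
g(7) = mex{0} = 1
g(8) = mex{0,1} = 2
g(9) = mex{1} = 0
So g(9) = 0.
Stack B is a plain Nim stack of size 2, so its Grundy value is 2.
Build the Grundy sequence for stack C with g(k) = mex{g(k−s) : s ∈ {2, 4}, s ≤ k}:
g(0) = mex{} = 0
g(1) = mex{} = 0
g(2) = mex{0} = 1
g(3) = mex{0} = 1
g(4) = mex{0,1} = 2
g(5) = mex{0,1} = 2
So g(5) = 2.
The value of a disjunctive sum is the nim-sum of the parts.
Combined value = 0 XOR 2 XOR 2 = 0.

0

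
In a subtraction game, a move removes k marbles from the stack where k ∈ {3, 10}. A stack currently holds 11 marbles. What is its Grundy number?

1

Grundy values for subtraction set {3, 10}:
k:     0  1  2  3  4  5  6  7  8  9 10 11
g(k):  0  0  0  1  1  1  0  0  0  1  1  1
So g(11) = 1.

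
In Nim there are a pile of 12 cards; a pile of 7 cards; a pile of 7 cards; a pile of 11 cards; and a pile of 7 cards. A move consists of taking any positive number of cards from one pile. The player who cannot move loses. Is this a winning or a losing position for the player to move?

Write each in binary and XOR column by column:
  1100  (12)
  0111  (7)
  0111  (7)
  1011  (11)
  0111  (7)
  ----
  0000  (0)
The nim-sum is 0, so this is a P-position: the player to move is in a losing position under optimal play.

Losing position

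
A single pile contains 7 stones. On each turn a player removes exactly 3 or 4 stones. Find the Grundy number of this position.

0

Build the Grundy sequence with g(k) = mex{g(k−s) : s ∈ {3, 4}, s ≤ k}:
g(0) = mex{} = 0
g(1) = mex{} = 0
g(2) = mex{} = 0
g(3) = mex{0} = 1
g(4) = mex{0} = 1
g(5) = mex{0} = 1
g(6) = mex{0,1} = 2
g(7) = mex{1} = 0
So g(7) = 0.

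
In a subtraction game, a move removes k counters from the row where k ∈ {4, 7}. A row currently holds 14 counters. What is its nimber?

0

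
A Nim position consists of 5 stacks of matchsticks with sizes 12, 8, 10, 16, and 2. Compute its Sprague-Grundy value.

28

Nim-sum: 12 ⊕ 8 ⊕ 10 ⊕ 16 ⊕ 2 = 28.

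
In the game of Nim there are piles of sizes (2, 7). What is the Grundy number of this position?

5

Nim-sum: 2 ⊕ 7 = 5.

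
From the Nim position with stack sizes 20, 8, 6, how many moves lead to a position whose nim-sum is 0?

Compute the nim-sum pairwise:
20 ^ 8 = 28
28 ^ 6 = 26
The overall nim-sum is X = 26. A stack of size p has a winning move iff p XOR X < p (reduce it to p XOR X).
  20: 20 XOR 26 = 14 < 20 — winning move (to 14).
  8: 8 XOR 26 = 18 ≥ 8 — no move.
  6: 6 XOR 26 = 28 ≥ 6 — no move.
That gives 1 winning move.

1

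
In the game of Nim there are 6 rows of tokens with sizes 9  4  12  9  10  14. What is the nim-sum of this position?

12

Nim-sum: 9 ^ 4 ^ 12 ^ 9 ^ 10 ^ 14 = 12.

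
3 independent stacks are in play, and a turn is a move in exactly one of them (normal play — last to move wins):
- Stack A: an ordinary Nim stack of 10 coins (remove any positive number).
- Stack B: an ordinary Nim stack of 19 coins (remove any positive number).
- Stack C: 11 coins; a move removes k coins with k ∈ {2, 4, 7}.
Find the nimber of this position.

24

Stack A is a plain Nim stack of size 10, so its Grundy value is 10.
Stack B is a plain Nim stack of size 19, so its Grundy value is 19.
Grundy values for stack C (subtraction set {2, 4, 7}):
g(0) = mex{} = 0
g(1) = mex{} = 0
g(2) = mex{0} = 1
g(3) = mex{0} = 1
g(4) = mex{0,1} = 2
g(5) = mex{0,1} = 2
g(6) = mex{1,2} = 0
g(7) = mex{0,1,2} = 3
g(8) = mex{0,2} = 1
g(9) = mex{1,2,3} = 0
g(10) = mex{0,1} = 2
g(11) = mex{0,2,3} = 1
So g(11) = 1.
By the Sprague-Grundy theorem, the Grundy value of a sum of independent games is the XOR of the component values.
Combined value = 10 ⊕ 19 ⊕ 1 = 24.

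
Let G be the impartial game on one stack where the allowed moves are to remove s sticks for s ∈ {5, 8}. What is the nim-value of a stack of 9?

1

Build the Grundy sequence with g(k) = mex{g(k−s) : s ∈ {5, 8}, s ≤ k}:
k:     0  1  2  3  4  5  6  7  8  9
g(k):  0  0  0  0  0  1  1  1  1  1
So g(9) = 1.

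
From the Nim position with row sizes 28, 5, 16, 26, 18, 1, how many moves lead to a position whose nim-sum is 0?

Nim-sum: 28 XOR 5 XOR 16 XOR 26 XOR 18 XOR 1 = 0.
The nim-sum is already 0, so every move leaves a nonzero nim-sum — there are no winning moves.

0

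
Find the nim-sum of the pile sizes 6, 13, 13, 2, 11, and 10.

5

Compute the nim-sum pairwise:
6 ⊕ 13 = 11
11 ⊕ 13 = 6
6 ⊕ 2 = 4
4 ⊕ 11 = 15
15 ⊕ 10 = 5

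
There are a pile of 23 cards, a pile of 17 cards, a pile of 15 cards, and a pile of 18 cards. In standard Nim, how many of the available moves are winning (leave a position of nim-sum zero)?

3

Nim-sum: 23 XOR 17 XOR 15 XOR 18 = 27.
The overall nim-sum is X = 27. A pile of size p has a winning move iff p XOR X < p (reduce it to p XOR X).
  23: 23 XOR 27 = 12 < 23 — winning move (to 12).
  17: 17 XOR 27 = 10 < 17 — winning move (to 10).
  15: 15 XOR 27 = 20 ≥ 15 — no move.
  18: 18 XOR 27 = 9 < 18 — winning move (to 9).
That gives 3 winning moves.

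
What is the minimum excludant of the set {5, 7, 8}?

0 is not in the set, so the mex is 0.

0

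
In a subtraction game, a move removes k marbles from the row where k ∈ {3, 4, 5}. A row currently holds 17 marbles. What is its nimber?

0

Grundy values for subtraction set {3, 4, 5}:
k:     0  1  2  3  4  5  6  7  8  9 10 11 12 13 14 15 16 17
g(k):  0  0  0  1  1  1  2  2  0  0  0  1  1  1  2  2  0  0
So g(17) = 0.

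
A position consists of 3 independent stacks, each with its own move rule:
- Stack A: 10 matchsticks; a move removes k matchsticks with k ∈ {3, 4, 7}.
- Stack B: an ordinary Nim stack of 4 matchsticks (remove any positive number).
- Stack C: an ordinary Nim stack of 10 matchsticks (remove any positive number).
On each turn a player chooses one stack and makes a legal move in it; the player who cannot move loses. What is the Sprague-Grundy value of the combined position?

Build the Grundy sequence for stack A with g(k) = mex{g(k−s) : s ∈ {3, 4, 7}, s ≤ k}:
g(0) = mex{} = 0
g(1) = mex{} = 0
g(2) = mex{} = 0
g(3) = mex{0} = 1
g(4) = mex{0} = 1
g(5) = mex{0} = 1
g(6) = mex{0,1} = 2
g(7) = mex{0,1} = 2
g(8) = mex{0,1} = 2
g(9) = mex{0,1,2} = 3
g(10) = mex{1,2} = 0
So g(10) = 0.
Stack B is a plain Nim stack of size 4, so its Grundy value is 4.
Stack C is a plain Nim stack of size 10, so its Grundy value is 10.
By the Sprague-Grundy theorem, the Grundy value of a sum of independent games is the XOR of the component values.
Combined value = 0 XOR 4 XOR 10 = 14.

14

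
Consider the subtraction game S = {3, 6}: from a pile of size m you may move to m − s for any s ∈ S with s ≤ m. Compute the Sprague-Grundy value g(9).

Build the Grundy sequence with g(k) = mex{g(k−s) : s ∈ {3, 6}, s ≤ k}:
g(0) = mex{} = 0
g(1) = mex{} = 0
g(2) = mex{} = 0
g(3) = mex{0} = 1
g(4) = mex{0} = 1
g(5) = mex{0} = 1
g(6) = mex{0,1} = 2
g(7) = mex{0,1} = 2
g(8) = mex{0,1} = 2
g(9) = mex{1,2} = 0
So g(9) = 0.

0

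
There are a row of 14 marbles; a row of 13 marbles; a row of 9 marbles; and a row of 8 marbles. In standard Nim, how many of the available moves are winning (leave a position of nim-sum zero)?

1

Compute the nim-sum pairwise:
14 ^ 13 = 3
3 ^ 9 = 10
10 ^ 8 = 2
The overall nim-sum is X = 2. A row of size p has a winning move iff p XOR X < p (reduce it to p XOR X).
  14: 14 XOR 2 = 12 < 14 — winning move (to 12).
  13: 13 XOR 2 = 15 ≥ 13 — no move.
  9: 9 XOR 2 = 11 ≥ 9 — no move.
  8: 8 XOR 2 = 10 ≥ 8 — no move.
That gives 1 winning move.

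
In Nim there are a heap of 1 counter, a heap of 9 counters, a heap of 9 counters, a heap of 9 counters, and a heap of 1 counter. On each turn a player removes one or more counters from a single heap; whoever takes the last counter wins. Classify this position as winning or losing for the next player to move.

Winning position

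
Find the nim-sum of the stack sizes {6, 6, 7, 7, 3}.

3

Bitwise XOR of the heap sizes:
  110  (6)
  110  (6)
  111  (7)
  111  (7)
  011  (3)
  ---
  011  (3)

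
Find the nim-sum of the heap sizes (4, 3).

7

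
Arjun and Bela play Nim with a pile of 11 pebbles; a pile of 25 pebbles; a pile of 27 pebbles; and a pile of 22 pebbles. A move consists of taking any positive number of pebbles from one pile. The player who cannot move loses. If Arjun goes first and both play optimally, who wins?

Nim-sum: 11 ^ 25 ^ 27 ^ 22 = 31.
The nim-sum is 31 ≠ 0, so this is an N-position: the player to move can win; Arjun has a winning move.

Arjun wins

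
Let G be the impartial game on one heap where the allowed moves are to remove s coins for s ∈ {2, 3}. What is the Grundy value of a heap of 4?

Compute g(0), g(1), … for moves {2, 3}:
k:     0  1  2  3  4
g(k):  0  0  1  1  2
So g(4) = 2.

2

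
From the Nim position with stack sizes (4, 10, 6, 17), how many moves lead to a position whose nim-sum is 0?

Compute the nim-sum pairwise:
4 ^ 10 = 14
14 ^ 6 = 8
8 ^ 17 = 25
The overall nim-sum is X = 25. A stack of size p has a winning move iff p XOR X < p (reduce it to p XOR X).
  4: 4 XOR 25 = 29 ≥ 4 — no move.
  10: 10 XOR 25 = 19 ≥ 10 — no move.
  6: 6 XOR 25 = 31 ≥ 6 — no move.
  17: 17 XOR 25 = 8 < 17 — winning move (to 8).
That gives 1 winning move.

1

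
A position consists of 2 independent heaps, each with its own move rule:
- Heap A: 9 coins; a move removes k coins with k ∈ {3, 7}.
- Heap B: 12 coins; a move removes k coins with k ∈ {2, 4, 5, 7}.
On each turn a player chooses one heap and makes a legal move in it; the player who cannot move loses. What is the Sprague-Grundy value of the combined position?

For heap A, compute g(0), g(1), … with moves {3, 7}:
k:     0  1  2  3  4  5  6  7  8  9
g(k):  0  0  0  1  1  1  0  2  2  1
So g(9) = 1.
For heap B, compute g(0), g(1), … with moves {2, 4, 5, 7}:
k:     0  1  2  3  4  5  6  7  8  9 10 11 12
g(k):  0  0  1  1  2  2  3  3  4  0  0  1  1
So g(12) = 1.
The value of a disjunctive sum is the nim-sum of the parts.
Combined value = 1 ⊕ 1 = 0.

0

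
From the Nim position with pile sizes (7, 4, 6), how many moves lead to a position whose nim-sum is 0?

3

Nim-sum: 7 ^ 4 ^ 6 = 5.
The overall nim-sum is X = 5. A pile of size p has a winning move iff p XOR X < p (reduce it to p XOR X).
  7: 7 XOR 5 = 2 < 7 — winning move (to 2).
  4: 4 XOR 5 = 1 < 4 — winning move (to 1).
  6: 6 XOR 5 = 3 < 6 — winning move (to 3).
That gives 3 winning moves.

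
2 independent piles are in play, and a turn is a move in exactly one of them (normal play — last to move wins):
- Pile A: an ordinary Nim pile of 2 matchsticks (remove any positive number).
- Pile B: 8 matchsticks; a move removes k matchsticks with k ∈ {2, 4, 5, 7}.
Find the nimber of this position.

6

Pile A is a plain Nim pile of size 2, so its Grundy value is 2.
Grundy values for pile B (subtraction set {2, 4, 5, 7}):
g(0) = mex{} = 0
g(1) = mex{} = 0
g(2) = mex{0} = 1
g(3) = mex{0} = 1
g(4) = mex{0,1} = 2
g(5) = mex{0,1} = 2
g(6) = mex{0,1,2} = 3
g(7) = mex{0,1,2} = 3
g(8) = mex{0,1,2,3} = 4
So g(8) = 4.
By the Sprague-Grundy theorem, the Grundy value of a sum of independent games is the XOR of the component values.
Combined value = 2 ⊕ 4 = 6.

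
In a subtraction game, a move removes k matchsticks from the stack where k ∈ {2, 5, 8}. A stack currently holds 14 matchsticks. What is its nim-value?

Grundy values for subtraction set {2, 5, 8}:
k:     0  1  2  3  4  5  6  7  8  9 10 11 12 13 14
g(k):  0  0  1  1  0  2  1  0  2  1  0  0  1  1  0
So g(14) = 0.

0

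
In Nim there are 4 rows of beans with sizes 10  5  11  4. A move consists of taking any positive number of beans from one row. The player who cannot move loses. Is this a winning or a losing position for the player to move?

Compute the nim-sum pairwise:
10 XOR 5 = 15
15 XOR 11 = 4
4 XOR 4 = 0
The nim-sum is 0, so this is a P-position: the player to move is in a losing position under optimal play.

Losing position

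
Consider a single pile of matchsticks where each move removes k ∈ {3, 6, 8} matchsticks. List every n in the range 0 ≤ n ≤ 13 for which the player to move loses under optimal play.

0, 1, 2, 11, 12, 13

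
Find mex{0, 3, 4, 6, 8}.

0 is in the set but 1 is not, so the mex is 1.

1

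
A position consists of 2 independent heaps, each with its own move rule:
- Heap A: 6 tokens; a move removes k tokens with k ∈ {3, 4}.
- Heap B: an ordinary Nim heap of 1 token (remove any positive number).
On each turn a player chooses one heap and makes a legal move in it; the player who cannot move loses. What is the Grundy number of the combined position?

For heap A, compute g(0), g(1), … with moves {3, 4}:
g(0) = mex{} = 0
g(1) = mex{} = 0
g(2) = mex{} = 0
g(3) = mex{0} = 1
g(4) = mex{0} = 1
g(5) = mex{0} = 1
g(6) = mex{0,1} = 2
So g(6) = 2.
Heap B is a plain Nim heap of size 1, so its Grundy value is 1.
The value of a disjunctive sum is the nim-sum of the parts.
Combined value = 2 ⊕ 1 = 3.

3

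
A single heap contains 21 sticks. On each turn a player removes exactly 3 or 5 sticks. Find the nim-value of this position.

Compute g(0), g(1), … for moves {3, 5}:
k:     0  1  2  3  4  5  6  7  8  9 10 11 12 13 14 15 16 17 18 19 20 21
g(k):  0  0  0  1  1  1  2  2  0  0  0  1  1  1  2  2  0  0  0  1  1  1
So g(21) = 1.

1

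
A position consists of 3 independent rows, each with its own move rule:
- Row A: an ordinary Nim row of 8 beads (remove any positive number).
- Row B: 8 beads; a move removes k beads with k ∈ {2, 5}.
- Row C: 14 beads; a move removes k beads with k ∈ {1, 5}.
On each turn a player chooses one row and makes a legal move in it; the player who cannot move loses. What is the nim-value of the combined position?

8

Row A is a plain Nim row of size 8, so its Grundy value is 8.
For row B, compute g(0), g(1), … with moves {2, 5}:
g(0) = mex{} = 0
g(1) = mex{} = 0
g(2) = mex{0} = 1
g(3) = mex{0} = 1
g(4) = mex{1} = 0
g(5) = mex{0,1} = 2
g(6) = mex{0} = 1
g(7) = mex{1,2} = 0
g(8) = mex{1} = 0
So g(8) = 0.
For row C, compute g(0), g(1), … with moves {1, 5}:
g(0) = mex{} = 0
g(1) = mex{0} = 1
g(2) = mex{1} = 0
g(3) = mex{0} = 1
g(4) = mex{1} = 0
g(5) = mex{0} = 1
g(6) = mex{1} = 0
g(7) = mex{0} = 1
g(8) = mex{1} = 0
g(9) = mex{0} = 1
g(10) = mex{1} = 0
g(11) = mex{0} = 1
g(12) = mex{1} = 0
g(13) = mex{0} = 1
g(14) = mex{1} = 0
So g(14) = 0.
The value of a disjunctive sum is the nim-sum of the parts.
Combined value = 8 ⊕ 0 ⊕ 0 = 8.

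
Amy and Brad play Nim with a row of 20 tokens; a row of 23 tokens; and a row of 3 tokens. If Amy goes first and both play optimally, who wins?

Brad wins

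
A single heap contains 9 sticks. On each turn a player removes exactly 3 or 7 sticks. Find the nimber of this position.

1

Grundy values for subtraction set {3, 7}:
k:     0  1  2  3  4  5  6  7  8  9
g(k):  0  0  0  1  1  1  0  2  2  1
So g(9) = 1.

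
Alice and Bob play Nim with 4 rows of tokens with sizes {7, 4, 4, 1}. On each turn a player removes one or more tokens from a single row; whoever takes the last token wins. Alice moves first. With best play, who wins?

Nim-sum: 7 XOR 4 XOR 4 XOR 1 = 6.
The nim-sum is 6 ≠ 0, so this is an N-position: the player to move can win; Alice has a winning move.

Alice wins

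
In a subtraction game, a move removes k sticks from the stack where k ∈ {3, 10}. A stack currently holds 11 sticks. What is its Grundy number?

Compute g(0), g(1), … for moves {3, 10}:
k:     0  1  2  3  4  5  6  7  8  9 10 11
g(k):  0  0  0  1  1  1  0  0  0  1  1  1
So g(11) = 1.

1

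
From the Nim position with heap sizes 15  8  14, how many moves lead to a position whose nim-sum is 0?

Compute the nim-sum pairwise:
15 ^ 8 = 7
7 ^ 14 = 9
The overall nim-sum is X = 9. A heap of size p has a winning move iff p XOR X < p (reduce it to p XOR X).
  15: 15 XOR 9 = 6 < 15 — winning move (to 6).
  8: 8 XOR 9 = 1 < 8 — winning move (to 1).
  14: 14 XOR 9 = 7 < 14 — winning move (to 7).
That gives 3 winning moves.

3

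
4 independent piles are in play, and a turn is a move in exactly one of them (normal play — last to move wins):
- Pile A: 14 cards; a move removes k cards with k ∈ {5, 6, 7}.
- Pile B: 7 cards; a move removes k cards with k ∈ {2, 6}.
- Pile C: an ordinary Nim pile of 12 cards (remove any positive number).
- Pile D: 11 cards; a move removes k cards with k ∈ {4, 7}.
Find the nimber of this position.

13

Build the Grundy sequence for pile A with g(k) = mex{g(k−s) : s ∈ {5, 6, 7}, s ≤ k}:
g(0) = mex{} = 0
g(1) = mex{} = 0
g(2) = mex{} = 0
g(3) = mex{} = 0
g(4) = mex{} = 0
g(5) = mex{0} = 1
g(6) = mex{0} = 1
g(7) = mex{0} = 1
g(8) = mex{0} = 1
g(9) = mex{0} = 1
g(10) = mex{0,1} = 2
g(11) = mex{0,1} = 2
g(12) = mex{1} = 0
g(13) = mex{1} = 0
g(14) = mex{1} = 0
So g(14) = 0.
For pile B, compute g(0), g(1), … with moves {2, 6}:
k:     0  1  2  3  4  5  6  7
g(k):  0  0  1  1  0  0  1  1
So g(7) = 1.
Pile C is a plain Nim pile of size 12, so its Grundy value is 12.
Grundy values for pile D (subtraction set {4, 7}):
g(0) = mex{} = 0
g(1) = mex{} = 0
g(2) = mex{} = 0
g(3) = mex{} = 0
g(4) = mex{0} = 1
g(5) = mex{0} = 1
g(6) = mex{0} = 1
g(7) = mex{0} = 1
g(8) = mex{0,1} = 2
g(9) = mex{0,1} = 2
g(10) = mex{0,1} = 2
g(11) = mex{1} = 0
So g(11) = 0.
By the Sprague-Grundy theorem, the Grundy value of a sum of independent games is the XOR of the component values.
Combined value = 0 ⊕ 1 ⊕ 12 ⊕ 0 = 13.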